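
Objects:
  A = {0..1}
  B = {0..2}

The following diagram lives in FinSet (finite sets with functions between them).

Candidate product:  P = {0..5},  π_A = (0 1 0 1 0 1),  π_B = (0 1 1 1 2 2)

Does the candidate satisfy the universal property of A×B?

|A|·|B| = 2·3 = 6;  |P| = 6
Check the pairing map k ↦ (π_A(k), π_B(k)):
  0 : (0,0)
  1 : (1,1)
  2 : (0,1)
  3 : (1,1)  ✗ repeats pair of k=1
  4 : (0,2)
  5 : (1,2)
distinct pairs in image: 5 / 6 needed
  → (1,1) hit at k=1 and k=3

Answer: NOT A VALID PRODUCT — duplicate pair at indices 3,1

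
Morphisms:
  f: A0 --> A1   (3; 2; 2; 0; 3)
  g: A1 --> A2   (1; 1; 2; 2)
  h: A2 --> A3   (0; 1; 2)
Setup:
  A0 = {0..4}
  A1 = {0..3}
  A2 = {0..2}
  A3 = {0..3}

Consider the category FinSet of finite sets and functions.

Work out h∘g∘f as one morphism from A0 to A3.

Answer: (2; 2; 2; 1; 2)

Trace:
  0 f-->3 g-->2 h-->2
  1 f-->2 g-->2 h-->2
  2 f-->2 g-->2 h-->2
  3 f-->0 g-->1 h-->1
  4 f-->3 g-->2 h-->2
composite: (2; 2; 2; 1; 2)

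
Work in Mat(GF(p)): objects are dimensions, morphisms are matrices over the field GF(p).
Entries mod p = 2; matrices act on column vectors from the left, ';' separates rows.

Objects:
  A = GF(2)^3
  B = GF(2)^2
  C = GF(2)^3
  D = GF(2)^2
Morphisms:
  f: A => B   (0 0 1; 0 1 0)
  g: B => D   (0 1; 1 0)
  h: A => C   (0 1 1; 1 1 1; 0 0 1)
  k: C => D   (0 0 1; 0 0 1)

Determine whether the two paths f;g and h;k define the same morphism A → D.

Path 1 = f;g:
  e0=[1,0,0] f=>[0,0] g=>[0,0]
  e1=[0,1,0] f=>[0,1] g=>[1,0]
  e2=[0,0,1] f=>[1,0] g=>[0,1]
  result₁ = (0 1 0; 0 0 1)
Path 2 = h;k:
  e0=[1,0,0] h=>[0,1,0] k=>[0,0]
  e1=[0,1,0] h=>[1,1,0] k=>[0,0]
  e2=[0,0,1] h=>[1,1,1] k=>[1,1]
  result₂ = (0 0 1; 0 0 1)
Equal? differ; not commutative

Answer: DOES NOT COMMUTE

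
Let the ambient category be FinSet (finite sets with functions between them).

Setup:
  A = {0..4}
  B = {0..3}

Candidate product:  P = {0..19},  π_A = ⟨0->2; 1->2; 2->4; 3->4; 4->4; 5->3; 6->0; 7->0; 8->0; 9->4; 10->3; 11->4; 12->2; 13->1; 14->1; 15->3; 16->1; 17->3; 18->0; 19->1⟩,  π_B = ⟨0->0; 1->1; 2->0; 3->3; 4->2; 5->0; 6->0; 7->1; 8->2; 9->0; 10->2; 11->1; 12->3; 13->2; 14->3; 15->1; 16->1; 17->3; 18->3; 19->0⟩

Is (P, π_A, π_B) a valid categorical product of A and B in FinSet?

Answer: NOT A VALID PRODUCT — duplicate pair at indices 2,9

Work:
|A|·|B| = 5·4 = 20;  |P| = 20
Check the pairing map k ↦ (π_A(k), π_B(k)):
  0 -> (2,0)
  1 -> (2,1)
  2 -> (4,0)
  3 -> (4,3)
  4 -> (4,2)
  5 -> (3,0)
  6 -> (0,0)
  7 -> (0,1)
  8 -> (0,2)
  9 -> (4,0)  ✗ repeats pair of k=2
  10 -> (3,2)
  11 -> (4,1)
  12 -> (2,3)
  13 -> (1,2)
  14 -> (1,3)
  15 -> (3,1)
  16 -> (1,1)
  17 -> (3,3)
  18 -> (0,3)
  19 -> (1,0)
distinct pairs in image: 19 / 20 needed
  → (4,0) hit at k=2 and k=9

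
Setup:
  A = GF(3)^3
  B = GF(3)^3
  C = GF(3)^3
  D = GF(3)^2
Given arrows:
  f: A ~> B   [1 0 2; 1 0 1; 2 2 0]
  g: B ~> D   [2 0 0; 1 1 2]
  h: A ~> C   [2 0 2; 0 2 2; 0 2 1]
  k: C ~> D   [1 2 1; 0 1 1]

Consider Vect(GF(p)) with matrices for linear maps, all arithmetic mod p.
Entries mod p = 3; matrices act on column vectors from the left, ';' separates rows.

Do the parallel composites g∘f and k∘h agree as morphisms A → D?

Path 1 = f;g:
  e0=⟨1,0,0⟩ f~>⟨1,1,2⟩ g~>⟨2,0⟩
  e1=⟨0,1,0⟩ f~>⟨0,0,2⟩ g~>⟨0,1⟩
  e2=⟨0,0,1⟩ f~>⟨2,1,0⟩ g~>⟨1,0⟩
  result₁ = [2 0 1; 0 1 0]
Path 2 = h;k:
  e0=⟨1,0,0⟩ h~>⟨2,0,0⟩ k~>⟨2,0⟩
  e1=⟨0,1,0⟩ h~>⟨0,2,2⟩ k~>⟨0,1⟩
  e2=⟨0,0,1⟩ h~>⟨2,2,1⟩ k~>⟨1,0⟩
  result₂ = [2 0 1; 0 1 0]
Equal? YES — commutes

Answer: COMMUTES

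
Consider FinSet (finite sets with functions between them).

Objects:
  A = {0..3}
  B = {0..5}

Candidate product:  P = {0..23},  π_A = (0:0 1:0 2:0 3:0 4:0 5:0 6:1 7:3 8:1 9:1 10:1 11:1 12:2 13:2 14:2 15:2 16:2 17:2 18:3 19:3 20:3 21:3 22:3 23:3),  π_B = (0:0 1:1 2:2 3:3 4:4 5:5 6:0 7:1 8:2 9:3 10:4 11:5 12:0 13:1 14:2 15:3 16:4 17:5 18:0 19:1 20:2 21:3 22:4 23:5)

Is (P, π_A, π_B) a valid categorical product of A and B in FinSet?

|A|·|B| = 4·6 = 24;  |P| = 24
Check the pairing map k ↦ (π_A(k), π_B(k)):
  0 : (0,0)
  1 : (0,1)
  2 : (0,2)
  3 : (0,3)
  4 : (0,4)
  5 : (0,5)
  6 : (1,0)
  7 : (3,1)
  8 : (1,2)
  9 : (1,3)
  10 : (1,4)
  11 : (1,5)
  12 : (2,0)
  13 : (2,1)
  14 : (2,2)
  15 : (2,3)
  16 : (2,4)
  17 : (2,5)
  18 : (3,0)
  19 : (3,1)  ✗ repeats pair of k=7
  20 : (3,2)
  21 : (3,3)
  22 : (3,4)
  23 : (3,5)
distinct pairs in image: 23 / 24 needed
  → (3,1) hit at k=7 and k=19

Answer: NOT A VALID PRODUCT — duplicate pair at indices 19,7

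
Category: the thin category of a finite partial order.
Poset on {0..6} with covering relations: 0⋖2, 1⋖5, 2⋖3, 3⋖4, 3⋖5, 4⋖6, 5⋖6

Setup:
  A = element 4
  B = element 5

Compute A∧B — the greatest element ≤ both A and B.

Answer: A∧B = 3

Derivation:
Lower bounds of A=4 and B=5: {0,2,3}
  0 ≤ 3
  2 ≤ 3
  3 ≤ 3
glb = 3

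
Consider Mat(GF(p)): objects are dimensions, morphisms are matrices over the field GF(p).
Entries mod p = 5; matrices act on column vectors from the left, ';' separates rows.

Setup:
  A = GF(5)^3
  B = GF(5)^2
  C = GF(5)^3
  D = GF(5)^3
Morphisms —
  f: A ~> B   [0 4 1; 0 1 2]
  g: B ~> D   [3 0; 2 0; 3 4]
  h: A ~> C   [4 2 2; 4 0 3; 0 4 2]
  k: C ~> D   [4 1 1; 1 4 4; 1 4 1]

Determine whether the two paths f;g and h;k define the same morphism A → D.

Along f;g (path 1):
  e0=(1,0,0) f~>(0,0) g~>(0,0,0)
  e1=(0,1,0) f~>(4,1) g~>(2,3,1)
  e2=(0,0,1) f~>(1,2) g~>(3,2,1)
  composite₁ = [0 2 3; 0 3 2; 0 1 1]
Along h;k (path 2):
  e0=(1,0,0) h~>(4,4,0) k~>(0,0,0)
  e1=(0,1,0) h~>(2,0,4) k~>(2,3,1)
  e2=(0,0,1) h~>(2,3,2) k~>(3,2,1)
  composite₂ = [0 2 3; 0 3 2; 0 1 1]
Equal? equal; square commutes

Answer: COMMUTES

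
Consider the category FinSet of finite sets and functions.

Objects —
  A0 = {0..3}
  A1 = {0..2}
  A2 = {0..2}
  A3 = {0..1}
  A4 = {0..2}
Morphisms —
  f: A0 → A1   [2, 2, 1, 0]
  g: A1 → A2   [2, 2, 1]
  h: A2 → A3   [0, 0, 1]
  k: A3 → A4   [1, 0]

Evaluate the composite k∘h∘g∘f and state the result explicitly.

Answer: [1, 1, 0, 0]

Work:
  0 f→2 g→1 h→0 k→1
  1 f→2 g→1 h→0 k→1
  2 f→1 g→2 h→1 k→0
  3 f→0 g→2 h→1 k→0
result: [1, 1, 0, 0]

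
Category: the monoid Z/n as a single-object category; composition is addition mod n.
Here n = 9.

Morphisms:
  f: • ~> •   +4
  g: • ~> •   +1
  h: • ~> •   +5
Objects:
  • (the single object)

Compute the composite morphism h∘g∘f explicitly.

Answer: +1

Derivation:
  0 +4≡4 +1≡5 +5≡1  (mod 9)
⟦path⟧: +1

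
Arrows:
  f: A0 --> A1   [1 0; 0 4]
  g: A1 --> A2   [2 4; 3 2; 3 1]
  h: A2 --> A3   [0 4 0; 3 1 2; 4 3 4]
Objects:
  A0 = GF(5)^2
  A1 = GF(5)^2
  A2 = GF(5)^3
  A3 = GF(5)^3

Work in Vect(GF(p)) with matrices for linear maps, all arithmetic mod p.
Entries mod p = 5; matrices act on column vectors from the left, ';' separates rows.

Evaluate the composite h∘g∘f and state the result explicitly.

Answer: [2 2; 0 4; 4 4]

Derivation:
  e0=(1,0) f-->(1,0) g-->(2,3,3) h-->(2,0,4)
  e1=(0,1) f-->(0,4) g-->(1,3,4) h-->(2,4,4)
⟦path⟧: [2 2; 0 4; 4 4]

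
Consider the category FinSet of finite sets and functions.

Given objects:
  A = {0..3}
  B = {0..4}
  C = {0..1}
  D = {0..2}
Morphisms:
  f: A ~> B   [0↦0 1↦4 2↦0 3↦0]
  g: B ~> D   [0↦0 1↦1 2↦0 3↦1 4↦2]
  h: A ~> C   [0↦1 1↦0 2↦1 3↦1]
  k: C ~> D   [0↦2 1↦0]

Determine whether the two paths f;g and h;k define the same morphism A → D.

Answer: COMMUTES

Work:
Along f;g (path 1):
  0 f~>0 g~>0
  1 f~>4 g~>2
  2 f~>0 g~>0
  3 f~>0 g~>0
  composite₁ = [0↦0 1↦2 2↦0 3↦0]
Along h;k (path 2):
  0 h~>1 k~>0
  1 h~>0 k~>2
  2 h~>1 k~>0
  3 h~>1 k~>0
  composite₂ = [0↦0 1↦2 2↦0 3↦0]
Equal? same morphism ✓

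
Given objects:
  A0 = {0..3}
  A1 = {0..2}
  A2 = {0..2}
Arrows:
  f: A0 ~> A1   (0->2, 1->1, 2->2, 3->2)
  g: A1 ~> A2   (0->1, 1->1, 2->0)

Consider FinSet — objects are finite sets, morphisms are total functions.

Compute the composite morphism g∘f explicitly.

  0 f~>2 g~>0
  1 f~>1 g~>1
  2 f~>2 g~>0
  3 f~>2 g~>0
result: (0->0, 1->1, 2->0, 3->0)

Answer: (0->0, 1->1, 2->0, 3->0)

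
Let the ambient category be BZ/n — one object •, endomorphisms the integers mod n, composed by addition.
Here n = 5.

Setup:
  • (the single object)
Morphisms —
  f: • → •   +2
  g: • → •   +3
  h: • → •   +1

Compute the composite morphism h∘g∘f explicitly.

  0 +2≡2 +3≡0 +1≡1  (mod 5)
composite: +1

Answer: +1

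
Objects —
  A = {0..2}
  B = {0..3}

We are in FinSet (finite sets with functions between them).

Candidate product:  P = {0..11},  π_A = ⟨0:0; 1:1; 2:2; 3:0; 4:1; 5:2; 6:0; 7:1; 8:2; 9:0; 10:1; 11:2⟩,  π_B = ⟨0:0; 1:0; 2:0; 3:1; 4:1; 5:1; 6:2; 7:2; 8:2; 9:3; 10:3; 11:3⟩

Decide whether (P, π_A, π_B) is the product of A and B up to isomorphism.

Answer: VALID PRODUCT

Work:
|A|·|B| = 3·4 = 12;  |P| = 12
Check the pairing map k ↦ (π_A(k), π_B(k)):
  0 : (0,0)
  1 : (1,0)
  2 : (2,0)
  3 : (0,1)
  4 : (1,1)
  5 : (2,1)
  6 : (0,2)
  7 : (1,2)
  8 : (2,2)
  9 : (0,3)
  10 : (1,3)
  11 : (2,3)
distinct pairs in image: 12 / 12 needed
  → bijection onto A×B; projections well-typed.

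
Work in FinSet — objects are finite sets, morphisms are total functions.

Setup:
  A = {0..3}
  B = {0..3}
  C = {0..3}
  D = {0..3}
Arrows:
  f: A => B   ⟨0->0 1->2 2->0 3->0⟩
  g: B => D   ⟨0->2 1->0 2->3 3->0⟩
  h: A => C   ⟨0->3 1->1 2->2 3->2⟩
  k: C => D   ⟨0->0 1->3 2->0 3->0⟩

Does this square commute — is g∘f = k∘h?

Answer: DOES NOT COMMUTE

Work:
Path 1 = f;g:
  0 f=>0 g=>2
  1 f=>2 g=>3
  2 f=>0 g=>2
  3 f=>0 g=>2
  ⟦path⟧₁ = ⟨0->2 1->3 2->2 3->2⟩
Path 2 = h;k:
  0 h=>3 k=>0
  1 h=>1 k=>3
  2 h=>2 k=>0
  3 h=>2 k=>0
  ⟦path⟧₂ = ⟨0->0 1->3 2->0 3->0⟩
Equal? distinct morphisms ✗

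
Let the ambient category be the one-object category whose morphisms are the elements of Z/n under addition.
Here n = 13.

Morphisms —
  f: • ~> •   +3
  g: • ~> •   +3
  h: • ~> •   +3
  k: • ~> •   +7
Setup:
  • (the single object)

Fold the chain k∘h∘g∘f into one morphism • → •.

  0 +3≡3 +3≡6 +3≡9 +7≡3  (mod 13)
result: +3

Answer: +3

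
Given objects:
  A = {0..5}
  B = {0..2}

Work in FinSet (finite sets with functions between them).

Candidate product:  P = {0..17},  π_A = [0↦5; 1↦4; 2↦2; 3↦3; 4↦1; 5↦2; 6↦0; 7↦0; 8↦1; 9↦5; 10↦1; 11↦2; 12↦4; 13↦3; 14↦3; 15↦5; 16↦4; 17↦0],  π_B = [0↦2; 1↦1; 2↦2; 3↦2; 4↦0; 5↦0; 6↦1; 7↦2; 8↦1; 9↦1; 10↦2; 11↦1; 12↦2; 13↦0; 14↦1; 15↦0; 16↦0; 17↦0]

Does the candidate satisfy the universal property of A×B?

|A|·|B| = 6·3 = 18;  |P| = 18
Check the pairing map k ↦ (π_A(k), π_B(k)):
  0 ↦ (5,2)
  1 ↦ (4,1)
  2 ↦ (2,2)
  3 ↦ (3,2)
  4 ↦ (1,0)
  5 ↦ (2,0)
  6 ↦ (0,1)
  7 ↦ (0,2)
  8 ↦ (1,1)
  9 ↦ (5,1)
  10 ↦ (1,2)
  11 ↦ (2,1)
  12 ↦ (4,2)
  13 ↦ (3,0)
  14 ↦ (3,1)
  15 ↦ (5,0)
  16 ↦ (4,0)
  17 ↦ (0,0)
distinct pairs in image: 18 / 18 needed
  → bijection onto A×B; projections well-typed.

Answer: VALID PRODUCT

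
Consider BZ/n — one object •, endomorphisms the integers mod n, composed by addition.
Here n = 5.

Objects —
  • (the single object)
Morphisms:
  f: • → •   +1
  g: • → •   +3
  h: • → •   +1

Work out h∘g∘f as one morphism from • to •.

Answer: +0

Derivation:
  0 +1≡1 +3≡4 +1≡0  (mod 5)
⟦path⟧: +0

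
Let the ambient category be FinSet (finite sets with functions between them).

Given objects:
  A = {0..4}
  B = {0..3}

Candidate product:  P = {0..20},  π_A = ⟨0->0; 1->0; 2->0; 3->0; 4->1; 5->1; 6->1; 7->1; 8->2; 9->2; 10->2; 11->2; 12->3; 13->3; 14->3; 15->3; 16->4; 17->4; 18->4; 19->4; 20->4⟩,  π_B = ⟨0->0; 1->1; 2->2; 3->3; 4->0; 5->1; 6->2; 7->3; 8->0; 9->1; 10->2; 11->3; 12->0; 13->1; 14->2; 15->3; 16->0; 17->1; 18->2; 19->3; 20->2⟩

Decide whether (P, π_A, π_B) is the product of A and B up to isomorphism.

Answer: NOT A VALID PRODUCT — |P|=21 ≠ |A|·|B|=20

Trace:
|A|·|B| = 5·4 = 20;  |P| = 21
  → cardinalities differ; no bijection possible.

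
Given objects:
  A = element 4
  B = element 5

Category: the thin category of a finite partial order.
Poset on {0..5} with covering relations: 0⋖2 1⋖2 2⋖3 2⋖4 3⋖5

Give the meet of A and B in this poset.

Answer: A∧B = 2

Work:
{x : x≤A ∧ x≤B} = {0,1,2}  (A=4, B=5)
  0 ≤ 2
  1 ≤ 2
  2 ≤ 2
glb = 2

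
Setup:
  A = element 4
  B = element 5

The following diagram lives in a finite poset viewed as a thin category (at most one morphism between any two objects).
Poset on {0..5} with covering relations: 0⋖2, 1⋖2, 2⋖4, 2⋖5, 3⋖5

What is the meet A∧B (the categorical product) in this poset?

Lower bounds of A=4 and B=5: {0,1,2}
  0 ≤ 2
  1 ≤ 2
  2 ≤ 2
glb = 2

Answer: A∧B = 2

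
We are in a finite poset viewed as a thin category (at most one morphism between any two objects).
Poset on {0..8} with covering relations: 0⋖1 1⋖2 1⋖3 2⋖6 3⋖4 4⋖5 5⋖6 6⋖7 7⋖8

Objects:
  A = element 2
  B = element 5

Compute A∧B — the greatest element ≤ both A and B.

Answer: A∧B = 1

Derivation:
Lower bounds of A=2 and B=5: {0,1}
  0 ⊑ 1
  1 ⊑ 1
glb = 1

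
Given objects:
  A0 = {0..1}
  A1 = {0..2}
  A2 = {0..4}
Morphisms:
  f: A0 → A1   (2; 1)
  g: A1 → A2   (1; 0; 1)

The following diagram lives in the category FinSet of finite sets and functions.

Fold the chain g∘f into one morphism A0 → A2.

Answer: (1; 0)

Derivation:
  0 f→2 g→1
  1 f→1 g→0
result: (1; 0)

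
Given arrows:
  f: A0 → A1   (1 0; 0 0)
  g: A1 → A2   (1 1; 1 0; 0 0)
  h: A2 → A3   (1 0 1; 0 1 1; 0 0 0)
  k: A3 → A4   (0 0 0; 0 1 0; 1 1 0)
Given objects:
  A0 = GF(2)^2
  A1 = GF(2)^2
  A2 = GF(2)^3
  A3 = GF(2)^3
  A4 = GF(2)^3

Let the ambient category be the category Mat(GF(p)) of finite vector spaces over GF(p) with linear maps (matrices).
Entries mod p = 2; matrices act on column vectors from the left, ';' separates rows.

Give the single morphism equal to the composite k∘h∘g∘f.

  e0=(1,0) f→(1,0) g→(1,1,0) h→(1,1,0) k→(0,1,0)
  e1=(0,1) f→(0,0) g→(0,0,0) h→(0,0,0) k→(0,0,0)
composite: (0 0; 1 0; 0 0)

Answer: (0 0; 1 0; 0 0)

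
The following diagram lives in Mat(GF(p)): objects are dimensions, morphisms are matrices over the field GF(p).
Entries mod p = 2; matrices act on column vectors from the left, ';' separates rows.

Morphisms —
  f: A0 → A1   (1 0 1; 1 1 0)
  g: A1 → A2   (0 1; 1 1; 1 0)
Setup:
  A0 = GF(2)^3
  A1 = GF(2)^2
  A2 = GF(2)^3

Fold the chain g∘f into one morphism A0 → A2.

Answer: (1 1 0; 0 1 1; 1 0 1)

Trace:
  e0=(1,0,0) f→(1,1) g→(1,0,1)
  e1=(0,1,0) f→(0,1) g→(1,1,0)
  e2=(0,0,1) f→(1,0) g→(0,1,1)
result: (1 1 0; 0 1 1; 1 0 1)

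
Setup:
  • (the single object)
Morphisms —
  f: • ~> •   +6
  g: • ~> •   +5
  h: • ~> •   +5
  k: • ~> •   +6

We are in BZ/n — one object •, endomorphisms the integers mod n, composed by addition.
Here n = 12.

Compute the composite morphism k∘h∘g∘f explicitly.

Answer: +10

Derivation:
  0 +6≡6 +5≡11 +5≡4 +6≡10  (mod 12)
⟦path⟧: +10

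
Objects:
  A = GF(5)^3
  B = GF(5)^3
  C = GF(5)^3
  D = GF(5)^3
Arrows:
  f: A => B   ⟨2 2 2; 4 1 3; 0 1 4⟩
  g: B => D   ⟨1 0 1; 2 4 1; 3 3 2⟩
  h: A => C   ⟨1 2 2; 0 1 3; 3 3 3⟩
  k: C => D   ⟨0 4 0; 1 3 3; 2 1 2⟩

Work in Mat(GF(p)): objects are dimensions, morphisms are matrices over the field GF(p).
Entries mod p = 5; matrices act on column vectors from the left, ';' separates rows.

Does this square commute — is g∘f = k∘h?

Along f;g (path 1):
  e0=⟨1,0,0⟩ f=>⟨2,4,0⟩ g=>⟨2,0,3⟩
  e1=⟨0,1,0⟩ f=>⟨2,1,1⟩ g=>⟨3,4,1⟩
  e2=⟨0,0,1⟩ f=>⟨2,3,4⟩ g=>⟨1,0,3⟩
  ⟦path⟧₁ = ⟨2 3 1; 0 4 0; 3 1 3⟩
Along h;k (path 2):
  e0=⟨1,0,0⟩ h=>⟨1,0,3⟩ k=>⟨0,0,3⟩
  e1=⟨0,1,0⟩ h=>⟨2,1,3⟩ k=>⟨4,4,1⟩
  e2=⟨0,0,1⟩ h=>⟨2,3,3⟩ k=>⟨2,0,3⟩
  ⟦path⟧₂ = ⟨0 4 2; 0 4 0; 3 1 3⟩
Equal? NO — does not commute

Answer: DOES NOT COMMUTE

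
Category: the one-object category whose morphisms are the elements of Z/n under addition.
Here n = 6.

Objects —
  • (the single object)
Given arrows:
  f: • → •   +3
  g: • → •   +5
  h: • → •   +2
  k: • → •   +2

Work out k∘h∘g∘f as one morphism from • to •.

  0 +3≡3 +5≡2 +2≡4 +2≡0  (mod 6)
composite: +0

Answer: +0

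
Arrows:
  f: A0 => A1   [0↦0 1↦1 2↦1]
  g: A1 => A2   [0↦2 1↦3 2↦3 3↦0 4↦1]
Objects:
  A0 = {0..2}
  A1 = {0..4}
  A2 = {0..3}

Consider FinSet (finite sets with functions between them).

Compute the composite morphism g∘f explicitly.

  0 f=>0 g=>2
  1 f=>1 g=>3
  2 f=>1 g=>3
composite: [0↦2 1↦3 2↦3]

Answer: [0↦2 1↦3 2↦3]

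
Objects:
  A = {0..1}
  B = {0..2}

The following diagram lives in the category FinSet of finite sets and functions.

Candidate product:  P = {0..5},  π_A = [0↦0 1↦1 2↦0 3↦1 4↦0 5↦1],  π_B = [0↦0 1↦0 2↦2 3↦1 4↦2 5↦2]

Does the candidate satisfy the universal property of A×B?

Answer: NOT A VALID PRODUCT — duplicate pair at indices 4,2

Work:
|A|·|B| = 2·3 = 6;  |P| = 6
Check the pairing map k ↦ (π_A(k), π_B(k)):
  0 ↦ (0,0)
  1 ↦ (1,0)
  2 ↦ (0,2)
  3 ↦ (1,1)
  4 ↦ (0,2)  ✗ repeats pair of k=2
  5 ↦ (1,2)
distinct pairs in image: 5 / 6 needed
  → (0,2) hit at k=2 and k=4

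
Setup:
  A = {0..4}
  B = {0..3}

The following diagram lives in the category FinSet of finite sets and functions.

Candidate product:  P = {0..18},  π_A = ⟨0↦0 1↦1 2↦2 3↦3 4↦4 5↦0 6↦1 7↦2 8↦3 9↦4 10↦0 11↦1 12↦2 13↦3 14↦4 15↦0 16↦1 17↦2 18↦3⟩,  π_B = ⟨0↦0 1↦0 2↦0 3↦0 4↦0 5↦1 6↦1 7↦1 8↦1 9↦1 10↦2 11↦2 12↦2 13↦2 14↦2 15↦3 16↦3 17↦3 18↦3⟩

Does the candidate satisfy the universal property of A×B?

Answer: NOT A VALID PRODUCT — |P|=19 ≠ |A|·|B|=20

Derivation:
|A|·|B| = 5·4 = 20;  |P| = 19
  → cardinalities differ; no bijection possible.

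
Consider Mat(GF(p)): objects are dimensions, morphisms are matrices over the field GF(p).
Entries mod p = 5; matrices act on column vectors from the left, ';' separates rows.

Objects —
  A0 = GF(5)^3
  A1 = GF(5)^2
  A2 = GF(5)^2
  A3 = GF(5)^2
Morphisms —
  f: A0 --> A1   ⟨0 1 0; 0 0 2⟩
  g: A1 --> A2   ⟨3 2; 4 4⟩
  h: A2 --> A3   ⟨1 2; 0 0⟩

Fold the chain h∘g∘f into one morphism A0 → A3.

Answer: ⟨0 1 0; 0 0 0⟩

Derivation:
  e0=(1,0,0) f-->(0,0) g-->(0,0) h-->(0,0)
  e1=(0,1,0) f-->(1,0) g-->(3,4) h-->(1,0)
  e2=(0,0,1) f-->(0,2) g-->(4,3) h-->(0,0)
⟦path⟧: ⟨0 1 0; 0 0 0⟩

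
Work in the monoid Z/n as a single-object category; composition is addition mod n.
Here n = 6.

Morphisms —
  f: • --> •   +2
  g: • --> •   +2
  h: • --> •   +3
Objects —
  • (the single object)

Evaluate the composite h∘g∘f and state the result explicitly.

Answer: +1

Trace:
  0 +2≡2 +2≡4 +3≡1  (mod 6)
result: +1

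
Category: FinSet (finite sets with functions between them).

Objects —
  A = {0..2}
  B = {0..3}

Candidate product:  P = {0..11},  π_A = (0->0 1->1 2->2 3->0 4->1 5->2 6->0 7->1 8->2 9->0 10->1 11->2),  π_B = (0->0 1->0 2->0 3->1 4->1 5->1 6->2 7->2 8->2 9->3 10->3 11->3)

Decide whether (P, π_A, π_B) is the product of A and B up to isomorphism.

|A|·|B| = 3·4 = 12;  |P| = 12
Check the pairing map k ↦ (π_A(k), π_B(k)):
  0 -> (0,0)
  1 -> (1,0)
  2 -> (2,0)
  3 -> (0,1)
  4 -> (1,1)
  5 -> (2,1)
  6 -> (0,2)
  7 -> (1,2)
  8 -> (2,2)
  9 -> (0,3)
  10 -> (1,3)
  11 -> (2,3)
distinct pairs in image: 12 / 12 needed
  → bijection onto A×B; projections well-typed.

Answer: VALID PRODUCT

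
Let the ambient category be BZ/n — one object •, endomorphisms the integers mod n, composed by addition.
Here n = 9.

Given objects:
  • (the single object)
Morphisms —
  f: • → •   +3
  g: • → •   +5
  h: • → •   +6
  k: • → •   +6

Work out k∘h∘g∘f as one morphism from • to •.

  0 +3≡3 +5≡8 +6≡5 +6≡2  (mod 9)
composite: +2

Answer: +2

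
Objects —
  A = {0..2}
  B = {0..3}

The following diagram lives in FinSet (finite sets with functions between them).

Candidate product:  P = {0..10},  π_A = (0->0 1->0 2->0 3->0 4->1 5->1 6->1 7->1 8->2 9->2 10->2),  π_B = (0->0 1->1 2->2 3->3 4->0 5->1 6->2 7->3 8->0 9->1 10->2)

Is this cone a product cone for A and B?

|A|·|B| = 3·4 = 12;  |P| = 11
  → cardinalities differ; no bijection possible.

Answer: NOT A VALID PRODUCT — |P|=11 ≠ |A|·|B|=12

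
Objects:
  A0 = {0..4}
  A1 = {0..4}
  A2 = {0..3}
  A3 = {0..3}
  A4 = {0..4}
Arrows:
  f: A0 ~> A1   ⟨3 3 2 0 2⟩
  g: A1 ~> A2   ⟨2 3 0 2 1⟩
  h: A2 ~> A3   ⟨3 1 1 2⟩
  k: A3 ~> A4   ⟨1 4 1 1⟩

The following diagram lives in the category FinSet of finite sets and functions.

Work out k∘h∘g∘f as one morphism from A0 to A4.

Answer: ⟨4 4 1 4 1⟩

Work:
  0 f~>3 g~>2 h~>1 k~>4
  1 f~>3 g~>2 h~>1 k~>4
  2 f~>2 g~>0 h~>3 k~>1
  3 f~>0 g~>2 h~>1 k~>4
  4 f~>2 g~>0 h~>3 k~>1
result: ⟨4 4 1 4 1⟩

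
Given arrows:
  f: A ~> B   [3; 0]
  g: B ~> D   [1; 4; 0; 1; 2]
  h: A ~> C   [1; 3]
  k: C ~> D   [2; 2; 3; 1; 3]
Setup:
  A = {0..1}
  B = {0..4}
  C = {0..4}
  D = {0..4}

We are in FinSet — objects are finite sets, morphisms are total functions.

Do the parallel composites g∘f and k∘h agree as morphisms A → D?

Answer: DOES NOT COMMUTE

Work:
Along f;g (path 1):
  0 f~>3 g~>1
  1 f~>0 g~>1
  composite₁ = [1; 1]
Along h;k (path 2):
  0 h~>1 k~>2
  1 h~>3 k~>1
  composite₂ = [2; 1]
Equal? differ; not commutative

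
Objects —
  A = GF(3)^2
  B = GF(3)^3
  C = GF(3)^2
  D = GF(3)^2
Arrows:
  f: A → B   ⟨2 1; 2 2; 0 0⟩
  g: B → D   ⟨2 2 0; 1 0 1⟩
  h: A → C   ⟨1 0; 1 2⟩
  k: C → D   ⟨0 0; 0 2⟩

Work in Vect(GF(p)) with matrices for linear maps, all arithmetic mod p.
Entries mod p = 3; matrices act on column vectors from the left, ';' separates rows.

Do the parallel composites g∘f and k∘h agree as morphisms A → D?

1) trace f;g:
  e0=[1,0] f→[2,2,0] g→[2,2]
  e1=[0,1] f→[1,2,0] g→[0,1]
  composite₁ = ⟨2 0; 2 1⟩
2) trace h;k:
  e0=[1,0] h→[1,1] k→[0,2]
  e1=[0,1] h→[0,2] k→[0,1]
  composite₂ = ⟨0 0; 2 1⟩
Equal? NO — does not commute

Answer: DOES NOT COMMUTE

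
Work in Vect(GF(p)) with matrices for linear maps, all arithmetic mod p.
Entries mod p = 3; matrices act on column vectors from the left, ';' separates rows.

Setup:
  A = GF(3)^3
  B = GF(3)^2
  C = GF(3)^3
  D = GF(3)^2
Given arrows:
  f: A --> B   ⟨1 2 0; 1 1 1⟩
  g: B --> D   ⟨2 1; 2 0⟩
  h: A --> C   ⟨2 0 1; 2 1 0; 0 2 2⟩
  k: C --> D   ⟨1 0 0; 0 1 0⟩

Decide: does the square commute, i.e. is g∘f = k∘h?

1) trace f;g:
  e0=[1,0,0] f-->[1,1] g-->[0,2]
  e1=[0,1,0] f-->[2,1] g-->[2,1]
  e2=[0,0,1] f-->[0,1] g-->[1,0]
  composite₁ = ⟨0 2 1; 2 1 0⟩
2) trace h;k:
  e0=[1,0,0] h-->[2,2,0] k-->[2,2]
  e1=[0,1,0] h-->[0,1,2] k-->[0,1]
  e2=[0,0,1] h-->[1,0,2] k-->[1,0]
  composite₂ = ⟨2 0 1; 2 1 0⟩
Equal? NO — does not commute

Answer: DOES NOT COMMUTE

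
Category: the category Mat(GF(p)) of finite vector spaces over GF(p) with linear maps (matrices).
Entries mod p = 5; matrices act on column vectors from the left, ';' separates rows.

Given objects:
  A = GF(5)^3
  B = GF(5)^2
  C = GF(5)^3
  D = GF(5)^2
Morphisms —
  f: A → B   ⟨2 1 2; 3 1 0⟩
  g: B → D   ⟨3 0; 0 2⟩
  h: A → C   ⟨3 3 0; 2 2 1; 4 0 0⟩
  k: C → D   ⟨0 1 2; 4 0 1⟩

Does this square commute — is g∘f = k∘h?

Along f;g (path 1):
  e0=[1,0,0] f→[2,3] g→[1,1]
  e1=[0,1,0] f→[1,1] g→[3,2]
  e2=[0,0,1] f→[2,0] g→[1,0]
  composite₁ = ⟨1 3 1; 1 2 0⟩
Along h;k (path 2):
  e0=[1,0,0] h→[3,2,4] k→[0,1]
  e1=[0,1,0] h→[3,2,0] k→[2,2]
  e2=[0,0,1] h→[0,1,0] k→[1,0]
  composite₂ = ⟨0 2 1; 1 2 0⟩
Equal? distinct morphisms ✗

Answer: DOES NOT COMMUTE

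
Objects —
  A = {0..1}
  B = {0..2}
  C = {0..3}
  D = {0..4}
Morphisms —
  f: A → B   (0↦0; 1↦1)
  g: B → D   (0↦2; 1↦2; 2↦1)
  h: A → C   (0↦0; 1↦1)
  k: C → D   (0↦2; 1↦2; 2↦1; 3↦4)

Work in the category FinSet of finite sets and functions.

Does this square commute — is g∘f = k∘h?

Path 1 = f;g:
  0 f→0 g→2
  1 f→1 g→2
  composite₁ = (0↦2; 1↦2)
Path 2 = h;k:
  0 h→0 k→2
  1 h→1 k→2
  composite₂ = (0↦2; 1↦2)
Equal? same morphism ✓

Answer: COMMUTES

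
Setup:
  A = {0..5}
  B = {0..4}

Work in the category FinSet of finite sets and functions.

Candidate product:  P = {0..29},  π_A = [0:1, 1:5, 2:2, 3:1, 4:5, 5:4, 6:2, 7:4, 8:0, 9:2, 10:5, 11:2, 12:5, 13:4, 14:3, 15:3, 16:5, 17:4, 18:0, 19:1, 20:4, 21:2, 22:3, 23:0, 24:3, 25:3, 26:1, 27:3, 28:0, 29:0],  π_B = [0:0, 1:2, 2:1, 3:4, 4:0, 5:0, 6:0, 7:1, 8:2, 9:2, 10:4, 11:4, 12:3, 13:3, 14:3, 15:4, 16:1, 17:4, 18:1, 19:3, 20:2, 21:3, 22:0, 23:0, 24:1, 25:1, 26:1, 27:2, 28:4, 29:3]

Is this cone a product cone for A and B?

|A|·|B| = 6·5 = 30;  |P| = 30
Check the pairing map k ↦ (π_A(k), π_B(k)):
  0 : (1,0)
  1 : (5,2)
  2 : (2,1)
  3 : (1,4)
  4 : (5,0)
  5 : (4,0)
  6 : (2,0)
  7 : (4,1)
  8 : (0,2)
  9 : (2,2)
  10 : (5,4)
  11 : (2,4)
  12 : (5,3)
  13 : (4,3)
  14 : (3,3)
  15 : (3,4)
  16 : (5,1)
  17 : (4,4)
  18 : (0,1)
  19 : (1,3)
  20 : (4,2)
  21 : (2,3)
  22 : (3,0)
  23 : (0,0)
  24 : (3,1)
  25 : (3,1)  ✗ repeats pair of k=24
  26 : (1,1)
  27 : (3,2)
  28 : (0,4)
  29 : (0,3)
distinct pairs in image: 29 / 30 needed
  → (3,1) hit at k=24 and k=25

Answer: NOT A VALID PRODUCT — duplicate pair at indices 24,25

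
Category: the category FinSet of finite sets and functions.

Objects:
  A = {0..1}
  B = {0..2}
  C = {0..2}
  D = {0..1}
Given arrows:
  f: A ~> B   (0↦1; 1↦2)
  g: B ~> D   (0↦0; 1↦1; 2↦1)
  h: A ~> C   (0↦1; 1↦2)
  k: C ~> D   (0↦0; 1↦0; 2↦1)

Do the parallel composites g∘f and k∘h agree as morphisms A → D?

1) trace f;g:
  0 f~>1 g~>1
  1 f~>2 g~>1
  result₁ = (0↦1; 1↦1)
2) trace h;k:
  0 h~>1 k~>0
  1 h~>2 k~>1
  result₂ = (0↦0; 1↦1)
Equal? distinct morphisms ✗

Answer: DOES NOT COMMUTE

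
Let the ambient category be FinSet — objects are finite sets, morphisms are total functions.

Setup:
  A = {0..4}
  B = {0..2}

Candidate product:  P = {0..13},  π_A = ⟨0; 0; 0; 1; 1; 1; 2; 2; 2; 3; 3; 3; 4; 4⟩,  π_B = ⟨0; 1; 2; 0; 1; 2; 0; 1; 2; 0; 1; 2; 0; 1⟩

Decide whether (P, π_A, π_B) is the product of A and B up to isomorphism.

Answer: NOT A VALID PRODUCT — |P|=14 ≠ |A|·|B|=15

Trace:
|A|·|B| = 5·3 = 15;  |P| = 14
  → cardinalities differ; no bijection possible.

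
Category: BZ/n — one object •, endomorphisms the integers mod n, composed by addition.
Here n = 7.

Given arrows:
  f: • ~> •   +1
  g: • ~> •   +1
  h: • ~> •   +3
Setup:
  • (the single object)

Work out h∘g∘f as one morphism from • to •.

Answer: +5

Derivation:
  0 +1≡1 +1≡2 +3≡5  (mod 7)
result: +5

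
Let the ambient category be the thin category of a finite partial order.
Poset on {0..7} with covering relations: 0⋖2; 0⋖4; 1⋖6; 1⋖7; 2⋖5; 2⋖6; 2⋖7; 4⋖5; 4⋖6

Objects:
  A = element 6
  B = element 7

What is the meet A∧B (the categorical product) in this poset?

{x : x⊑A ∧ x⊑B} = {0,1,2}  (A=6, B=7)
  maximal lower bounds 1 and 2 are incomparable: neither 1⊑2 nor 2⊑1
→ no greatest lower bound exists

Answer: NO MEET EXISTS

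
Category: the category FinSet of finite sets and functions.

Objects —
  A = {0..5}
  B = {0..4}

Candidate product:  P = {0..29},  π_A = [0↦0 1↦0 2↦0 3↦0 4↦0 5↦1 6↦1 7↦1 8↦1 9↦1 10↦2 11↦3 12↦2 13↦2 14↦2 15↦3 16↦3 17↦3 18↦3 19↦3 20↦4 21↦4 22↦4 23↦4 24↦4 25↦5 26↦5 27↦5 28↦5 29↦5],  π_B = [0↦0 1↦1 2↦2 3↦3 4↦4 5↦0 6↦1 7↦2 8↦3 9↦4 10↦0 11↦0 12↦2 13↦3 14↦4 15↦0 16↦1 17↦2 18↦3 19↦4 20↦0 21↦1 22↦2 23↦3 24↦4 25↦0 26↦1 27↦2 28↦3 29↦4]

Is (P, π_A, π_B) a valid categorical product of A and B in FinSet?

|A|·|B| = 6·5 = 30;  |P| = 30
Check the pairing map k ↦ (π_A(k), π_B(k)):
  0 ↦ (0,0)
  1 ↦ (0,1)
  2 ↦ (0,2)
  3 ↦ (0,3)
  4 ↦ (0,4)
  5 ↦ (1,0)
  6 ↦ (1,1)
  7 ↦ (1,2)
  8 ↦ (1,3)
  9 ↦ (1,4)
  10 ↦ (2,0)
  11 ↦ (3,0)
  12 ↦ (2,2)
  13 ↦ (2,3)
  14 ↦ (2,4)
  15 ↦ (3,0)  ✗ repeats pair of k=11
  16 ↦ (3,1)
  17 ↦ (3,2)
  18 ↦ (3,3)
  19 ↦ (3,4)
  20 ↦ (4,0)
  21 ↦ (4,1)
  22 ↦ (4,2)
  23 ↦ (4,3)
  24 ↦ (4,4)
  25 ↦ (5,0)
  26 ↦ (5,1)
  27 ↦ (5,2)
  28 ↦ (5,3)
  29 ↦ (5,4)
distinct pairs in image: 29 / 30 needed
  → (3,0) hit at k=11 and k=15

Answer: NOT A VALID PRODUCT — duplicate pair at indices 15,11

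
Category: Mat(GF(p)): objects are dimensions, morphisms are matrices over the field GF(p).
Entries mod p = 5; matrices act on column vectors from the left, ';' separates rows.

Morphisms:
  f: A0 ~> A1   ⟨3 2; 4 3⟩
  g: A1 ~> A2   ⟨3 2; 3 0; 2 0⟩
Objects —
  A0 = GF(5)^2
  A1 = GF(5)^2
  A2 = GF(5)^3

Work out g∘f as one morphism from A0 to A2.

Answer: ⟨2 2; 4 1; 1 4⟩

Work:
  e0=[1,0] f~>[3,4] g~>[2,4,1]
  e1=[0,1] f~>[2,3] g~>[2,1,4]
composite: ⟨2 2; 4 1; 1 4⟩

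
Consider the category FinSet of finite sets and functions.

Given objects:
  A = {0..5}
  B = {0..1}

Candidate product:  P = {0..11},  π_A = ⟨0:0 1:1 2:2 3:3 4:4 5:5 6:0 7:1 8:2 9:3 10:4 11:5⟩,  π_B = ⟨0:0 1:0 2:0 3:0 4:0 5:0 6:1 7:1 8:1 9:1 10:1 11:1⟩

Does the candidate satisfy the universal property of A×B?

Answer: VALID PRODUCT

Trace:
|A|·|B| = 6·2 = 12;  |P| = 12
Check the pairing map k ↦ (π_A(k), π_B(k)):
  0 : (0,0)
  1 : (1,0)
  2 : (2,0)
  3 : (3,0)
  4 : (4,0)
  5 : (5,0)
  6 : (0,1)
  7 : (1,1)
  8 : (2,1)
  9 : (3,1)
  10 : (4,1)
  11 : (5,1)
distinct pairs in image: 12 / 12 needed
  → bijection onto A×B; projections well-typed.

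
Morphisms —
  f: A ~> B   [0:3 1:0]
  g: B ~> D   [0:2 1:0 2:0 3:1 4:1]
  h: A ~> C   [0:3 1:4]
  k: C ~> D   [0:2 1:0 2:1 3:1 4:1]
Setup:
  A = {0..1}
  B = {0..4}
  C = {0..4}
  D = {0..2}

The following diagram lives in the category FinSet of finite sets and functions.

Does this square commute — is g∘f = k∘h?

Answer: DOES NOT COMMUTE

Trace:
Path 1 = f;g:
  0 f~>3 g~>1
  1 f~>0 g~>2
  result₁ = [0:1 1:2]
Path 2 = h;k:
  0 h~>3 k~>1
  1 h~>4 k~>1
  result₂ = [0:1 1:1]
Equal? differ; not commutative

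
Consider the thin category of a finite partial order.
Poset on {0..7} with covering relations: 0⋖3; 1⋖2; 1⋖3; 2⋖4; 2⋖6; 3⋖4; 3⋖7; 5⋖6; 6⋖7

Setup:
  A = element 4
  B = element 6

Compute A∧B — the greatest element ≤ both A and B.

Lower bounds of A=4 and B=6: {1,2}
  1 <= 2
  2 <= 2
glb = 2

Answer: A∧B = 2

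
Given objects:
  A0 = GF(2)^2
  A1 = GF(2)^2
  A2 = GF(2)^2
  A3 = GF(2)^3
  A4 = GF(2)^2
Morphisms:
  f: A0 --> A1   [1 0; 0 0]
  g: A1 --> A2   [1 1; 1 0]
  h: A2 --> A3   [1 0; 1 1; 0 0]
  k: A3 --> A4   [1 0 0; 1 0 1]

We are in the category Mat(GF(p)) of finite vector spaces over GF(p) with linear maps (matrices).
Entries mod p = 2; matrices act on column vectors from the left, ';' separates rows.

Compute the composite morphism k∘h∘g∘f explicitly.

  e0=[1,0] f-->[1,0] g-->[1,1] h-->[1,0,0] k-->[1,1]
  e1=[0,1] f-->[0,0] g-->[0,0] h-->[0,0,0] k-->[0,0]
result: [1 0; 1 0]

Answer: [1 0; 1 0]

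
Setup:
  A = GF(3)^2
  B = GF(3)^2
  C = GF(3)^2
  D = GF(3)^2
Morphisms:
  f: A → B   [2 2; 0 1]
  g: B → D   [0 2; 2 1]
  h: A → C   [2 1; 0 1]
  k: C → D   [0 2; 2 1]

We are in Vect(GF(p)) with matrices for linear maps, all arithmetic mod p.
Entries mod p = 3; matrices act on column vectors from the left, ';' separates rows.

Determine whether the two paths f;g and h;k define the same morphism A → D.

Answer: DOES NOT COMMUTE

Work:
1) trace f;g:
  e0=(1,0) f→(2,0) g→(0,1)
  e1=(0,1) f→(2,1) g→(2,2)
  composite₁ = [0 2; 1 2]
2) trace h;k:
  e0=(1,0) h→(2,0) k→(0,1)
  e1=(0,1) h→(1,1) k→(2,0)
  composite₂ = [0 2; 1 0]
Equal? differ; not commutative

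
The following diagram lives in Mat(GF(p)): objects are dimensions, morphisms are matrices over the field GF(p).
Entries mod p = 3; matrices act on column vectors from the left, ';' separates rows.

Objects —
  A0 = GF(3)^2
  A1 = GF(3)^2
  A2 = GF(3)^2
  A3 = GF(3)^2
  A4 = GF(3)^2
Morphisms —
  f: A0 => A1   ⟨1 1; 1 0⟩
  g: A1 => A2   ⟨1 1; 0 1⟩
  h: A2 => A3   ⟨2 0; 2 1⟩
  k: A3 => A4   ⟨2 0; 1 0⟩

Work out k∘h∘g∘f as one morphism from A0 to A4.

  e0=[1,0] f=>[1,1] g=>[2,1] h=>[1,2] k=>[2,1]
  e1=[0,1] f=>[1,0] g=>[1,0] h=>[2,2] k=>[1,2]
result: ⟨2 1; 1 2⟩

Answer: ⟨2 1; 1 2⟩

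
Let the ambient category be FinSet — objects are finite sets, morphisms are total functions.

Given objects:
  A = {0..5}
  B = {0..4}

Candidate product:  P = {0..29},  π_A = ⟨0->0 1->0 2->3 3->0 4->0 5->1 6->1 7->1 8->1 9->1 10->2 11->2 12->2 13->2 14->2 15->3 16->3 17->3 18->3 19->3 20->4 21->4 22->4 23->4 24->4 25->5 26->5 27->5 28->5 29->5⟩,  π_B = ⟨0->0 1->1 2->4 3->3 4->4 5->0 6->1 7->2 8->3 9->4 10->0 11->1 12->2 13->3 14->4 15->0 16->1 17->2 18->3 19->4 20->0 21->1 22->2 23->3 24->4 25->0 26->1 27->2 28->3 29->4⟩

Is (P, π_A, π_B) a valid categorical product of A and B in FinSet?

Answer: NOT A VALID PRODUCT — duplicate pair at indices 19,2

Trace:
|A|·|B| = 6·5 = 30;  |P| = 30
Check the pairing map k ↦ (π_A(k), π_B(k)):
  0 -> (0,0)
  1 -> (0,1)
  2 -> (3,4)
  3 -> (0,3)
  4 -> (0,4)
  5 -> (1,0)
  6 -> (1,1)
  7 -> (1,2)
  8 -> (1,3)
  9 -> (1,4)
  10 -> (2,0)
  11 -> (2,1)
  12 -> (2,2)
  13 -> (2,3)
  14 -> (2,4)
  15 -> (3,0)
  16 -> (3,1)
  17 -> (3,2)
  18 -> (3,3)
  19 -> (3,4)  ✗ repeats pair of k=2
  20 -> (4,0)
  21 -> (4,1)
  22 -> (4,2)
  23 -> (4,3)
  24 -> (4,4)
  25 -> (5,0)
  26 -> (5,1)
  27 -> (5,2)
  28 -> (5,3)
  29 -> (5,4)
distinct pairs in image: 29 / 30 needed
  → (3,4) hit at k=2 and k=19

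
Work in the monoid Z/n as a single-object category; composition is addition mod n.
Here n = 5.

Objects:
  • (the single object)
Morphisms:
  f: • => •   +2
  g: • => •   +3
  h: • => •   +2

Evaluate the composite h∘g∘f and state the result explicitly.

Answer: +2

Work:
  0 +2≡2 +3≡0 +2≡2  (mod 5)
⟦path⟧: +2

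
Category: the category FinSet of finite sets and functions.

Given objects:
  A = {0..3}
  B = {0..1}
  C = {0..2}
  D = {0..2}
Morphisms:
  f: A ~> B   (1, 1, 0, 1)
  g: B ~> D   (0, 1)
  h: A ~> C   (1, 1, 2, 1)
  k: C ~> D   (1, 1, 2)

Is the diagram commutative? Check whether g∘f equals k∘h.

Along f;g (path 1):
  0 f~>1 g~>1
  1 f~>1 g~>1
  2 f~>0 g~>0
  3 f~>1 g~>1
  ⟦path⟧₁ = (1, 1, 0, 1)
Along h;k (path 2):
  0 h~>1 k~>1
  1 h~>1 k~>1
  2 h~>2 k~>2
  3 h~>1 k~>1
  ⟦path⟧₂ = (1, 1, 2, 1)
Equal? distinct morphisms ✗

Answer: DOES NOT COMMUTE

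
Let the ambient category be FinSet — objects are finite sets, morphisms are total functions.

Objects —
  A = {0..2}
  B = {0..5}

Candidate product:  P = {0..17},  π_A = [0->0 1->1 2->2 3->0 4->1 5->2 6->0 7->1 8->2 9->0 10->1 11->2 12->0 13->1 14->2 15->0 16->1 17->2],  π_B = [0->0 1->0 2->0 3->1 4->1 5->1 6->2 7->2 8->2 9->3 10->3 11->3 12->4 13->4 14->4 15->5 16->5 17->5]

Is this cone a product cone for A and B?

|A|·|B| = 3·6 = 18;  |P| = 18
Check the pairing map k ↦ (π_A(k), π_B(k)):
  0 -> (0,0)
  1 -> (1,0)
  2 -> (2,0)
  3 -> (0,1)
  4 -> (1,1)
  5 -> (2,1)
  6 -> (0,2)
  7 -> (1,2)
  8 -> (2,2)
  9 -> (0,3)
  10 -> (1,3)
  11 -> (2,3)
  12 -> (0,4)
  13 -> (1,4)
  14 -> (2,4)
  15 -> (0,5)
  16 -> (1,5)
  17 -> (2,5)
distinct pairs in image: 18 / 18 needed
  → bijection onto A×B; projections well-typed.

Answer: VALID PRODUCT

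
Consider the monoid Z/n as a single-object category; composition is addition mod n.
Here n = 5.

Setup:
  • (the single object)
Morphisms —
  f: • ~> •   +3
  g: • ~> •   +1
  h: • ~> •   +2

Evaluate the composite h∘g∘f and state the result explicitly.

Answer: +1

Trace:
  0 +3≡3 +1≡4 +2≡1  (mod 5)
⟦path⟧: +1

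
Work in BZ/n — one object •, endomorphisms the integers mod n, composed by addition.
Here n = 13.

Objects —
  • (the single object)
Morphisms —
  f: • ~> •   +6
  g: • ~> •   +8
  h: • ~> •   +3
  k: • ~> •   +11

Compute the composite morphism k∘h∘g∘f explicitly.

Answer: +2

Work:
  0 +6≡6 +8≡1 +3≡4 +11≡2  (mod 13)
result: +2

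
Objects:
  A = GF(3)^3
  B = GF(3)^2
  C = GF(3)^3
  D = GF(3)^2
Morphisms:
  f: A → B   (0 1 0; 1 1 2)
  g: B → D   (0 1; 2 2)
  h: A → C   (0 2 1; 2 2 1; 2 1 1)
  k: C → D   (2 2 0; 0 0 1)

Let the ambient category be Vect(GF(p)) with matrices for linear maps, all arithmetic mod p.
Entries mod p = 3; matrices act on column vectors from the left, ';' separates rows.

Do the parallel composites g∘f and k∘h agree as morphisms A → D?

Path 1 = f;g:
  e0=(1,0,0) f→(0,1) g→(1,2)
  e1=(0,1,0) f→(1,1) g→(1,1)
  e2=(0,0,1) f→(0,2) g→(2,1)
  result₁ = (1 1 2; 2 1 1)
Path 2 = h;k:
  e0=(1,0,0) h→(0,2,2) k→(1,2)
  e1=(0,1,0) h→(2,2,1) k→(2,1)
  e2=(0,0,1) h→(1,1,1) k→(1,1)
  result₂ = (1 2 1; 2 1 1)
Equal? distinct morphisms ✗

Answer: DOES NOT COMMUTE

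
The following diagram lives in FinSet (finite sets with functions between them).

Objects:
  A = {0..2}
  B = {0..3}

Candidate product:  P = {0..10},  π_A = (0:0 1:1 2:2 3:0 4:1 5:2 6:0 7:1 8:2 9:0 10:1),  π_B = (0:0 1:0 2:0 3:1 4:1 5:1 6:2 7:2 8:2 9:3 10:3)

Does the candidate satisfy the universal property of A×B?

Answer: NOT A VALID PRODUCT — |P|=11 ≠ |A|·|B|=12

Work:
|A|·|B| = 3·4 = 12;  |P| = 11
  → cardinalities differ; no bijection possible.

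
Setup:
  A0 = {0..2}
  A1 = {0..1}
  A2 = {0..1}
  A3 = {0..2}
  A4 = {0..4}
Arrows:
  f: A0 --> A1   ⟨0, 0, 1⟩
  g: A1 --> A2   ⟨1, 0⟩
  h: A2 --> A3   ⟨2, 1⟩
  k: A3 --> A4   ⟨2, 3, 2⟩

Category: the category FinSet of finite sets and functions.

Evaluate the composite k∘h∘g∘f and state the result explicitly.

Answer: ⟨3, 3, 2⟩

Trace:
  0 f-->0 g-->1 h-->1 k-->3
  1 f-->0 g-->1 h-->1 k-->3
  2 f-->1 g-->0 h-->2 k-->2
composite: ⟨3, 3, 2⟩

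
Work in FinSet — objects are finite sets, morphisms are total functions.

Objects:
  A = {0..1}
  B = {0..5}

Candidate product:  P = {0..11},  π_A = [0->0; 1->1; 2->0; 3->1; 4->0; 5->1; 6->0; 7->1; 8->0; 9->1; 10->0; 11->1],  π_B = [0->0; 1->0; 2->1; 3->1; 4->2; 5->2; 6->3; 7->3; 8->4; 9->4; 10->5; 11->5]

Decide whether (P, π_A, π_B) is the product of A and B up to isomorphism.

Answer: VALID PRODUCT

Derivation:
|A|·|B| = 2·6 = 12;  |P| = 12
Check the pairing map k ↦ (π_A(k), π_B(k)):
  0 -> (0,0)
  1 -> (1,0)
  2 -> (0,1)
  3 -> (1,1)
  4 -> (0,2)
  5 -> (1,2)
  6 -> (0,3)
  7 -> (1,3)
  8 -> (0,4)
  9 -> (1,4)
  10 -> (0,5)
  11 -> (1,5)
distinct pairs in image: 12 / 12 needed
  → bijection onto A×B; projections well-typed.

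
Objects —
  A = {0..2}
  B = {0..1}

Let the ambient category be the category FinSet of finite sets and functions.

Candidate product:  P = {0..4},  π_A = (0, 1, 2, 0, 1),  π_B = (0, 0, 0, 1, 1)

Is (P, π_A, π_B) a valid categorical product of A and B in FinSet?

|A|·|B| = 3·2 = 6;  |P| = 5
  → cardinalities differ; no bijection possible.

Answer: NOT A VALID PRODUCT — |P|=5 ≠ |A|·|B|=6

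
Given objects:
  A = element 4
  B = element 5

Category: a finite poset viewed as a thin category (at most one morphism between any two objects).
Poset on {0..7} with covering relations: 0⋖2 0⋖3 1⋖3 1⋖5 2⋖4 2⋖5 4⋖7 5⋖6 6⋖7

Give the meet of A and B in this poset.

Answer: A∧B = 2

Work:
{x : x<=A ∧ x<=B} = {0,2}  (A=4, B=5)
  0 <= 2
  2 <= 2
glb = 2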